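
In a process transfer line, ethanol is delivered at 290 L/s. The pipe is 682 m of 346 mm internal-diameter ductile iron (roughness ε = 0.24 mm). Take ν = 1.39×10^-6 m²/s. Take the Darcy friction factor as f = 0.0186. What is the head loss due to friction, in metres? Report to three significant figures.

V = 4Q/(πD²) = 4·0.290/(π·0.346²) = 3.084 m/s
h_f = f(L/D)V²/(2g) = 0.01860·(682/0.346)·3.084²/(2·9.81) = 17.78 m

h_f ≈ 17.8 m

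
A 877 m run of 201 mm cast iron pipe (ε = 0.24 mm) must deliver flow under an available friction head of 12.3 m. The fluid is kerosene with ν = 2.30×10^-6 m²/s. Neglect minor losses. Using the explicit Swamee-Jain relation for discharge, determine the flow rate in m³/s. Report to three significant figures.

Q ≈ 0.0500 m³/s

Swamee-Jain (Type II): Q = -0.965·√(gD⁵h_f/L)·ln[ε/(3.7D) + √(3.17ν²L/(gD³h_f))]
√(gD⁵h_f/L) = √(9.81·0.201⁵·12.3/877) = 0.006719
ε/(3.7D) = 3.23×10^-4; √(3.17ν²L/(gD³h_f)) = 1.23×10^-4
Q = -0.965·0.006719·ln(4.452×10^-4) = 0.05003 m³/s
Check: V = 1.58 m/s, Re = 1.38×10^5, f = 0.02243, h_f = 12.4 m ≈ 12.3 m ✓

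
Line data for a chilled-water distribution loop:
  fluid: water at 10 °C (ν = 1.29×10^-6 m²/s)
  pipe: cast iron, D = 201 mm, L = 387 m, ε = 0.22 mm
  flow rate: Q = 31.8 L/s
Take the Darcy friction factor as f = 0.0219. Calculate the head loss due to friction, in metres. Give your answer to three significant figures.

V = 4Q/(πD²) = 4·0.0318/(π·0.201²) = 1.002 m/s
h_f = f(L/D)V²/(2g) = 0.02190·(387/0.201)·1.002²/(2·9.81) = 2.158 m

h_f ≈ 2.16 m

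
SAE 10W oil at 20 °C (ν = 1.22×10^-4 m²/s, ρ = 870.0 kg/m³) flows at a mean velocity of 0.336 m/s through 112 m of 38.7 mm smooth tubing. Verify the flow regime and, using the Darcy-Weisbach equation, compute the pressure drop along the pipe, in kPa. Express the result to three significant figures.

Δp ≈ 85.3 kPa

Re = VD/ν = 0.336·0.03870/1.22×10^-4 = 107 → laminar (Re < 2300)
f = 64/Re = 0.6005
h_f = f(L/D)V²/(2g) = 0.6005·(112/0.03870)·0.336²/(2·9.81) = 9.999 m
Δp = ρg·h_f = 870.0·9.81·9.999 = 85.34 kPa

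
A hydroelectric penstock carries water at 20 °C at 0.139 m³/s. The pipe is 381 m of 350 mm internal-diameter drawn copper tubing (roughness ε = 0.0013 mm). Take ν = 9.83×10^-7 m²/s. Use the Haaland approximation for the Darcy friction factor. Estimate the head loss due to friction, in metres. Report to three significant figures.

h_f ≈ 1.51 m

V = 4Q/(πD²) = 4·0.139/(π·0.350²) = 1.445 m/s
Re = VD/ν = 1.445·0.350/9.83×10^-7 = 5.14×10^5 → turbulent
ε/D = 0.0013/350 = 3.71×10^-6
Haaland: f = 0.01304
h_f = f(L/D)V²/(2g) = 0.01304·(381/0.350)·1.445²/(2·9.81) = 1.510 m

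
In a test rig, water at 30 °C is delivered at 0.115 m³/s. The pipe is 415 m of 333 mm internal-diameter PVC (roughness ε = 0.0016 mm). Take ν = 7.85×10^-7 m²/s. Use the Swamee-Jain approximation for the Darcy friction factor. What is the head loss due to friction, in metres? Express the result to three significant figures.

V = 4Q/(πD²) = 4·0.115/(π·0.333²) = 1.320 m/s
Re = VD/ν = 1.320·0.333/7.85×10^-7 = 5.60×10^5 → turbulent
ε/D = 0.0016/333 = 4.80×10^-6
Swamee-Jain: f = 0.01291
h_f = f(L/D)V²/(2g) = 0.01291·(415/0.333)·1.320²/(2·9.81) = 1.430 m

h_f ≈ 1.43 m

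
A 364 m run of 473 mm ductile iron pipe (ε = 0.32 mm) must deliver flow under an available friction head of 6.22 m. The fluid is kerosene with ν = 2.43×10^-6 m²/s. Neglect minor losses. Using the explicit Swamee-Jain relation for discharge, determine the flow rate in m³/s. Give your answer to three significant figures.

Q ≈ 0.513 m³/s

Swamee-Jain (Type II): Q = -0.965·√(gD⁵h_f/L)·ln[ε/(3.7D) + √(3.17ν²L/(gD³h_f))]
√(gD⁵h_f/L) = √(9.81·0.473⁵·6.22/364) = 0.06300
ε/(3.7D) = 1.83×10^-4; √(3.17ν²L/(gD³h_f)) = 3.25×10^-5
Q = -0.965·0.06300·ln(2.153×10^-4) = 0.5133 m³/s
Check: V = 2.92 m/s, Re = 5.69×10^5, f = 0.01870, h_f = 6.26 m ≈ 6.22 m ✓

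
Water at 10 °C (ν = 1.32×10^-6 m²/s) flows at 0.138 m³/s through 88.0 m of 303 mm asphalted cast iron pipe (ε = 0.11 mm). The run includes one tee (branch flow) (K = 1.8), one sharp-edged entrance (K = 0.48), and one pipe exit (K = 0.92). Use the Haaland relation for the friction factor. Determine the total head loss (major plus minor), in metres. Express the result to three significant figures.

V = 4Q/(πD²) = 1.914 m/s; V²/2g = 0.1867 m
Re = 4.39×10^5, ε/D = 3.63×10^-4 → f = 0.01677 (Haaland)
Major: h_f = f(L/D)·V²/2g = 0.01677·290.4·0.1867 = 0.9092 m
Minor: ΣK = 3.20; h_m = ΣK·V²/2g = 0.5974 m
Total H_L = 0.9092 + 0.5974 = 1.507 m

H_L ≈ 1.51 m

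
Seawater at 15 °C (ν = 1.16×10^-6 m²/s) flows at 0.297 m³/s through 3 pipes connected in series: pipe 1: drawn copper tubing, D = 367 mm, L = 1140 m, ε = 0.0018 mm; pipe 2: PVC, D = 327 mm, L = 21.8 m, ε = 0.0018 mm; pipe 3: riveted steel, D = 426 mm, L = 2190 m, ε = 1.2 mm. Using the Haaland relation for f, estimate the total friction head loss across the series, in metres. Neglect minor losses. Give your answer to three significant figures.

H ≈ 44.8 m

Pipe 1: V = 2.808 m/s, Re = 8.88×10^5, ε/D = 4.90×10^-6, f = 0.01190, h_1 = f(L/D)V²/2g = 14.85 m
Pipe 2: V = 3.536 m/s, Re = 9.97×10^5, ε/D = 5.50×10^-6, f = 0.01169, h_2 = f(L/D)V²/2g = 0.4967 m
Pipe 3: V = 2.084 m/s, Re = 7.65×10^5, ε/D = 0.00282, f = 0.02593, h_3 = f(L/D)V²/2g = 29.50 m
Series → Q common, losses add: H = Σh = 44.84 m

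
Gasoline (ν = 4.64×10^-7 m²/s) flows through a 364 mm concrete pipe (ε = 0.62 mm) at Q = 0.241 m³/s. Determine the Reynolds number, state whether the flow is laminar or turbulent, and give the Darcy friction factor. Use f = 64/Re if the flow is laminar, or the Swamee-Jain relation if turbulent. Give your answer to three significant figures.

Re ≈ 1.82×10^6; turbulent; f ≈ 0.0226

V = 4Q/(πD²) = 2.316 m/s
Re = VD/ν = 2.316·0.364/4.64×10^-7 = 1.82×10^6
Re > 4000 → turbulent; ε/D = 0.00170
Swamee-Jain: f = 0.02262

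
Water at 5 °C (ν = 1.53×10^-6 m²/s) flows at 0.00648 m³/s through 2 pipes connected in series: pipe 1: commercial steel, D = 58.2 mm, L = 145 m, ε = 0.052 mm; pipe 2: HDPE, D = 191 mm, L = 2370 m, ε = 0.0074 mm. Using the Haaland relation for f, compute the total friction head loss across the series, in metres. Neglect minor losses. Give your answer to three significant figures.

H ≈ 17.2 m

Pipe 1: V = 2.436 m/s, Re = 9.27×10^4, ε/D = 8.93×10^-4, f = 0.02175, h_1 = f(L/D)V²/2g = 16.39 m
Pipe 2: V = 0.2262 m/s, Re = 2.82×10^4, ε/D = 3.87×10^-5, f = 0.02373, h_2 = f(L/D)V²/2g = 0.7675 m
Series → Q common, losses add: H = Σh = 17.16 m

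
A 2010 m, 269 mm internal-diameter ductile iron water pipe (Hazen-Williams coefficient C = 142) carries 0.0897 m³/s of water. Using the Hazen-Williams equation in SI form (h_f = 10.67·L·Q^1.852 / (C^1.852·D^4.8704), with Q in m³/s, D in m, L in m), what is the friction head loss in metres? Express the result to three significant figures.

h_f ≈ 15.2 m

h_f = 10.67·2010·0.0897^1.852 / (142^1.852·0.269^4.8704) = 15.25 m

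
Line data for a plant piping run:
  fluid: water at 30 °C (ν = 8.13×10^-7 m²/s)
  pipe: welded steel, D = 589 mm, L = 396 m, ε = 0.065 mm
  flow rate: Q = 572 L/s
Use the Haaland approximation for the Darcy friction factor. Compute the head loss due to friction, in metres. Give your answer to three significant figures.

V = 4Q/(πD²) = 4·0.572/(π·0.589²) = 2.099 m/s
Re = VD/ν = 2.099·0.589/8.13×10^-7 = 1.52×10^6 → turbulent
ε/D = 0.065/589 = 1.10×10^-4
Haaland: f = 0.01310
h_f = f(L/D)V²/(2g) = 0.01310·(396/0.589)·2.099²/(2·9.81) = 1.979 m

h_f ≈ 1.98 m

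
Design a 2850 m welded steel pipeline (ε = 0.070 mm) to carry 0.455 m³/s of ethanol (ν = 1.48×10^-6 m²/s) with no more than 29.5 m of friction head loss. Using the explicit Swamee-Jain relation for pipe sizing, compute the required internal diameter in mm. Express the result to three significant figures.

Swamee-Jain (Type III): D = 0.66·[ε^1.25·(LQ²/(gh_f))^4.75 + ν·Q^9.4·(L/(gh_f))^5.2]^0.04
LQ²/(gh_f) = 2.039; L/(gh_f) = 9.848
Term 1 = ε^1.25·(…)^4.75 = 1.89×10^-4; Term 2 = ν·Q^9.4·(…)^5.2 = 1.32×10^-4
D = 0.66·(1.89×10^-4 + 1.32×10^-4)^0.04 = 0.4784 m = 478 mm
Check: V = 2.53 m/s, Re = 8.18×10^5, f = 0.01435, h_f = 27.9 m ≈ 29.5 m ✓

D ≈ 478 mm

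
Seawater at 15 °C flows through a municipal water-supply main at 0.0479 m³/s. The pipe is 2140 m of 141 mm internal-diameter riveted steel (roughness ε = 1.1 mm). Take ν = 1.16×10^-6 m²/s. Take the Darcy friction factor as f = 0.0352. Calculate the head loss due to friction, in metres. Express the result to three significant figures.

h_f ≈ 256 m

V = 4Q/(πD²) = 4·0.0479/(π·0.141²) = 3.068 m/s
h_f = f(L/D)V²/(2g) = 0.03520·(2140/0.141)·3.068²/(2·9.81) = 256.2 m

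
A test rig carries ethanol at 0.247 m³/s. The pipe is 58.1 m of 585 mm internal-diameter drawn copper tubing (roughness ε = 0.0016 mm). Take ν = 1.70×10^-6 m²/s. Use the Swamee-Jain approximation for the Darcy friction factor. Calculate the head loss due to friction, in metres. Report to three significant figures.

h_f ≈ 0.0610 m

V = 4Q/(πD²) = 4·0.247/(π·0.585²) = 0.9190 m/s
Re = VD/ν = 0.9190·0.585/1.70×10^-6 = 3.16×10^5 → turbulent
ε/D = 0.0016/585 = 2.74×10^-6
Swamee-Jain: f = 0.01427
h_f = f(L/D)V²/(2g) = 0.01427·(58.1/0.585)·0.9190²/(2·9.81) = 0.06099 m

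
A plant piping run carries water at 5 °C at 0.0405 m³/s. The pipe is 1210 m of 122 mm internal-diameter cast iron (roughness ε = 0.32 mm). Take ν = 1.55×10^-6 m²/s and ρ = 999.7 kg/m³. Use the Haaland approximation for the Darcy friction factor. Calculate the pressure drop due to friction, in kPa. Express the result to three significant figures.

Δp ≈ 1530 kPa

V = 4Q/(πD²) = 4·0.0405/(π·0.122²) = 3.465 m/s
Re = VD/ν = 3.465·0.122/1.55×10^-6 = 2.73×10^5 → turbulent
ε/D = 0.32/122 = 0.00262
Haaland: f = 0.02574
h_f = f(L/D)V²/(2g) = 0.02574·(1210/0.122)·3.465²/(2·9.81) = 156.2 m
Δp = ρg·h_f = 999.7·9.81·156.2 = 1532 kPa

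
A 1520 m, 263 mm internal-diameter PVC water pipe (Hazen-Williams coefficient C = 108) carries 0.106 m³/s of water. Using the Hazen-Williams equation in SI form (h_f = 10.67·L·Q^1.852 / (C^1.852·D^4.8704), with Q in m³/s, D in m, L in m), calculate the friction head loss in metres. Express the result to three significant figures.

h_f ≈ 29.1 m

h_f = 10.67·1520·0.106^1.852 / (108^1.852·0.263^4.8704) = 29.11 m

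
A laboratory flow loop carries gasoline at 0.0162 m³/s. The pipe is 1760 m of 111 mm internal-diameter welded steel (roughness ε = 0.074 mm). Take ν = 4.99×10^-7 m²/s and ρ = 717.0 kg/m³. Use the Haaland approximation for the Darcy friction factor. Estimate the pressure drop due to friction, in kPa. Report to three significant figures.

V = 4Q/(πD²) = 4·0.0162/(π·0.111²) = 1.674 m/s
Re = VD/ν = 1.674·0.111/4.99×10^-7 = 3.72×10^5 → turbulent
ε/D = 0.074/111 = 6.67×10^-4
Haaland: f = 0.01878
h_f = f(L/D)V²/(2g) = 0.01878·(1760/0.111)·1.674²/(2·9.81) = 42.54 m
Δp = ρg·h_f = 717.0·9.81·42.54 = 299.2 kPa

Δp ≈ 299 kPa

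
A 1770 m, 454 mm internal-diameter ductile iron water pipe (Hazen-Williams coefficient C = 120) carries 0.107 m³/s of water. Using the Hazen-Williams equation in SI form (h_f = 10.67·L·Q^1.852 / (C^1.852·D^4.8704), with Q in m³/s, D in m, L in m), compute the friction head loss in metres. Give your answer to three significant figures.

h_f = 10.67·1770·0.107^1.852 / (120^1.852·0.454^4.8704) = 1.987 m

h_f ≈ 1.99 m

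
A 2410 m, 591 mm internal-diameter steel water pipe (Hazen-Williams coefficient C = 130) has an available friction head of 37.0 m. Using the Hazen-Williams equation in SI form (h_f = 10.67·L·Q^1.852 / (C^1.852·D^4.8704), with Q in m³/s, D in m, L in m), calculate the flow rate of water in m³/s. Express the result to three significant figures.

Q ≈ 0.952 m³/s

Rearranging: Q = [h_f·C^1.852·D^4.8704 / (10.67·L)]^(1/1.852)
Q = [37.0·130^1.852·0.591^4.8704 / (10.67·2410)]^0.540 = 0.9522 m³/s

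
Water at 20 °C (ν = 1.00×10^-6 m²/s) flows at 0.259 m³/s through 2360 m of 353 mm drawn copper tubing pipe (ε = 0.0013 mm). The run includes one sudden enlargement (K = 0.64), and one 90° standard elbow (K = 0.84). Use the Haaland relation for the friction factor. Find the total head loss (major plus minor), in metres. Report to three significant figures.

V = 4Q/(πD²) = 2.646 m/s; V²/2g = 0.3570 m
Re = 9.34×10^5, ε/D = 3.68×10^-6 → f = 0.01178 (Haaland)
Major: h_f = f(L/D)·V²/2g = 0.01178·6686·0.3570 = 28.11 m
Minor: ΣK = 1.48; h_m = ΣK·V²/2g = 0.5283 m
Total H_L = 28.11 + 0.5283 = 28.64 m

H_L ≈ 28.6 m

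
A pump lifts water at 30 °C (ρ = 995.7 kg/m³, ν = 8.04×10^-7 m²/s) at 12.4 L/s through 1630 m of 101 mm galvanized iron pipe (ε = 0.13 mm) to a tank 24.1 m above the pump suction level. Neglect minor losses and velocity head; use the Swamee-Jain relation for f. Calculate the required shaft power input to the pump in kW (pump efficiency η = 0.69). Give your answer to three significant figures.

P_shaft ≈ 11.9 kW

V = 4Q/(πD²) = 1.548 m/s; Re = 1.94×10^5; ε/D = 0.00129; f = 0.02229
h_f = f(L/D)V²/2g = 43.92 m
Total head H = z + h_f = 24.1 + 43.92 = 68.02 m
P_hyd = ρgQH = 995.7·9.81·0.0124·68.02 = 8.238 kW
P_shaft = P_hyd/η = 8.238/0.69 = 11.94 kW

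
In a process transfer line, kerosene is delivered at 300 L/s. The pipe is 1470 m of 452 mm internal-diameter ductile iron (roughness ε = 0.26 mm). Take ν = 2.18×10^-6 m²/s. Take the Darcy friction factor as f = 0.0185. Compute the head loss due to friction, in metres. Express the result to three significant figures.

h_f ≈ 10.7 m

V = 4Q/(πD²) = 4·0.300/(π·0.452²) = 1.870 m/s
h_f = f(L/D)V²/(2g) = 0.01850·(1470/0.452)·1.870²/(2·9.81) = 10.72 m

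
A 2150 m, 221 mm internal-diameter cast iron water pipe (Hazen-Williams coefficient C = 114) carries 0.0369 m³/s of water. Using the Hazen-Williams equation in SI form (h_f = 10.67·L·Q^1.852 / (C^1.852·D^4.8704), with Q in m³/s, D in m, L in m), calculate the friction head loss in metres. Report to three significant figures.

h_f = 10.67·2150·0.0369^1.852 / (114^1.852·0.221^4.8704) = 12.31 m

h_f ≈ 12.3 m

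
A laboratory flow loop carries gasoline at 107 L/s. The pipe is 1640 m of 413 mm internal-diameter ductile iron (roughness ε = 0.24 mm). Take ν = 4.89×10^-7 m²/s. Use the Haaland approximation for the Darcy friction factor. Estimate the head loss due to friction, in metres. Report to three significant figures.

V = 4Q/(πD²) = 4·0.107/(π·0.413²) = 0.7987 m/s
Re = VD/ν = 0.7987·0.413/4.89×10^-7 = 6.75×10^5 → turbulent
ε/D = 0.24/413 = 5.81×10^-4
Haaland: f = 0.01789
h_f = f(L/D)V²/(2g) = 0.01789·(1640/0.413)·0.7987²/(2·9.81) = 2.310 m

h_f ≈ 2.31 m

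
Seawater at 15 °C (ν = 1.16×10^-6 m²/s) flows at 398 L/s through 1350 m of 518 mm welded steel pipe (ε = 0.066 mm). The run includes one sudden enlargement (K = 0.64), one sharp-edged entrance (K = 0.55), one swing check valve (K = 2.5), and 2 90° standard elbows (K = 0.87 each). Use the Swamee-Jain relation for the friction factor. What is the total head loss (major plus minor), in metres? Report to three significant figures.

H_L ≈ 7.66 m

V = 4Q/(πD²) = 1.889 m/s; V²/2g = 0.1818 m
Re = 8.43×10^5, ε/D = 1.27×10^-4 → f = 0.01408 (Swamee-Jain)
Major: h_f = f(L/D)·V²/2g = 0.01408·2606·0.1818 = 6.670 m
Minor: ΣK = 5.43; h_m = ΣK·V²/2g = 0.9871 m
Total H_L = 6.670 + 0.9871 = 7.657 m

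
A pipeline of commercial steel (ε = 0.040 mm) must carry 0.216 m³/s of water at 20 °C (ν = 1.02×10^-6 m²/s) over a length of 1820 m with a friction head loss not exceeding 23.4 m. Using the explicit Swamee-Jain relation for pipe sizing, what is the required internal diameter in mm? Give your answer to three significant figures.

D ≈ 338 mm

Swamee-Jain (Type III): D = 0.66·[ε^1.25·(LQ²/(gh_f))^4.75 + ν·Q^9.4·(L/(gh_f))^5.2]^0.04
LQ²/(gh_f) = 0.3699; L/(gh_f) = 7.928
Term 1 = ε^1.25·(…)^4.75 = 2.83×10^-8; Term 2 = ν·Q^9.4·(…)^5.2 = 2.68×10^-8
D = 0.66·(2.83×10^-8 + 2.68×10^-8)^0.04 = 0.3382 m = 338 mm
Check: V = 2.40 m/s, Re = 7.97×10^5, f = 0.01403, h_f = 22.2 m ≈ 23.4 m ✓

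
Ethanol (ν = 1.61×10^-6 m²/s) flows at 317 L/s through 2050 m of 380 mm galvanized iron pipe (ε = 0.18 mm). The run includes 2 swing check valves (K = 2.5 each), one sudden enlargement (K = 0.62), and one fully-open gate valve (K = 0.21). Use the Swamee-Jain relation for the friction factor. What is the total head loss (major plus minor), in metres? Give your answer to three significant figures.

V = 4Q/(πD²) = 2.795 m/s; V²/2g = 0.3982 m
Re = 6.60×10^5, ε/D = 4.74×10^-4 → f = 0.01738 (Swamee-Jain)
Major: h_f = f(L/D)·V²/2g = 0.01738·5395·0.3982 = 37.34 m
Minor: ΣK = 5.83; h_m = ΣK·V²/2g = 2.322 m
Total H_L = 37.34 + 2.322 = 39.66 m

H_L ≈ 39.7 m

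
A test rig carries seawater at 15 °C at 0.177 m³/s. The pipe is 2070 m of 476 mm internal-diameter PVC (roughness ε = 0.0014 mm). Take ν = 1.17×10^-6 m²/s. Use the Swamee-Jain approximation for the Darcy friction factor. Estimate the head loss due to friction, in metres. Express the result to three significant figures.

V = 4Q/(πD²) = 4·0.177/(π·0.476²) = 0.9946 m/s
Re = VD/ν = 0.9946·0.476/1.17×10^-6 = 4.05×10^5 → turbulent
ε/D = 0.0014/476 = 2.94×10^-6
Swamee-Jain: f = 0.01364
h_f = f(L/D)V²/(2g) = 0.01364·(2070/0.476)·0.9946²/(2·9.81) = 2.991 m

h_f ≈ 2.99 m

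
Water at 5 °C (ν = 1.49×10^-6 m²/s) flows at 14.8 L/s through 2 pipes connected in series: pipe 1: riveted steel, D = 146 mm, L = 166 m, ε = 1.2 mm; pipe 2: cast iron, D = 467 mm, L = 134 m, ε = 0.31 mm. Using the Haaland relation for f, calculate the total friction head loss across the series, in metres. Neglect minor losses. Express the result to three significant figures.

Pipe 1: V = 0.8840 m/s, Re = 8.66×10^4, ε/D = 0.00822, f = 0.03630, h_1 = f(L/D)V²/2g = 1.644 m
Pipe 2: V = 0.08640 m/s, Re = 2.71×10^4, ε/D = 6.64×10^-4, f = 0.02535, h_2 = f(L/D)V²/2g = 0.002768 m
Series → Q common, losses add: H = Σh = 1.647 m

H ≈ 1.65 m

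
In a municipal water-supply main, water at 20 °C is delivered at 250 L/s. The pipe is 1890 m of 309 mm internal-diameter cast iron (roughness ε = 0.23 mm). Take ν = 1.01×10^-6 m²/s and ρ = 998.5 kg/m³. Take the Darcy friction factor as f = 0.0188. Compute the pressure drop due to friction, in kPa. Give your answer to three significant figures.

V = 4Q/(πD²) = 4·0.250/(π·0.309²) = 3.334 m/s
h_f = f(L/D)V²/(2g) = 0.01880·(1890/0.309)·3.334²/(2·9.81) = 65.14 m
Δp = ρg·h_f = 998.5·9.81·65.14 = 638.0 kPa

Δp ≈ 638 kPa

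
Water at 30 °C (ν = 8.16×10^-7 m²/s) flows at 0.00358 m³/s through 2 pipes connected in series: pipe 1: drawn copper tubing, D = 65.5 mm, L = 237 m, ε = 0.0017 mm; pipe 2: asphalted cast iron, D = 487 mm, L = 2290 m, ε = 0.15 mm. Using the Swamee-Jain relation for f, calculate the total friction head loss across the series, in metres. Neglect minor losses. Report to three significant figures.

H ≈ 3.88 m

Pipe 1: V = 1.062 m/s, Re = 8.53×10^4, ε/D = 2.60×10^-5, f = 0.01862, h_1 = f(L/D)V²/2g = 3.875 m
Pipe 2: V = 0.01922 m/s, Re = 1.15×10^4, ε/D = 3.08×10^-4, f = 0.03041, h_2 = f(L/D)V²/2g = 0.002692 m
Series → Q common, losses add: H = Σh = 3.878 m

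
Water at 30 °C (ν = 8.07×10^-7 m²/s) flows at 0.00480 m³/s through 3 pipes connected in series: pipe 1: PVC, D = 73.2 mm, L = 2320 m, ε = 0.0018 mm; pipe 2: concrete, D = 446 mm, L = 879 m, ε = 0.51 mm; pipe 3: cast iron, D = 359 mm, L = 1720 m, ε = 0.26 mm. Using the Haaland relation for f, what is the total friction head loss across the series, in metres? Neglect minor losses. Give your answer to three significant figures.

Pipe 1: V = 1.141 m/s, Re = 1.03×10^5, ε/D = 2.46×10^-5, f = 0.01780, h_1 = f(L/D)V²/2g = 37.40 m
Pipe 2: V = 0.03072 m/s, Re = 1.70×10^4, ε/D = 0.00114, f = 0.02881, h_2 = f(L/D)V²/2g = 0.002732 m
Pipe 3: V = 0.04742 m/s, Re = 2.11×10^4, ε/D = 7.24×10^-4, f = 0.02679, h_3 = f(L/D)V²/2g = 0.01471 m
Series → Q common, losses add: H = Σh = 37.42 m

H ≈ 37.4 m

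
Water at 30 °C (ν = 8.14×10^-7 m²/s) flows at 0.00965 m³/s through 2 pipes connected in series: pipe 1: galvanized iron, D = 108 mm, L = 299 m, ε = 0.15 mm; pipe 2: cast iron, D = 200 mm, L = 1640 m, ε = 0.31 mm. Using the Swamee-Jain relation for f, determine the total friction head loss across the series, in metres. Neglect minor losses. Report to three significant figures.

Pipe 1: V = 1.053 m/s, Re = 1.40×10^5, ε/D = 0.00139, f = 0.02306, h_1 = f(L/D)V²/2g = 3.610 m
Pipe 2: V = 0.3072 m/s, Re = 7.55×10^4, ε/D = 0.00155, f = 0.02464, h_2 = f(L/D)V²/2g = 0.9717 m
Series → Q common, losses add: H = Σh = 4.582 m

H ≈ 4.58 m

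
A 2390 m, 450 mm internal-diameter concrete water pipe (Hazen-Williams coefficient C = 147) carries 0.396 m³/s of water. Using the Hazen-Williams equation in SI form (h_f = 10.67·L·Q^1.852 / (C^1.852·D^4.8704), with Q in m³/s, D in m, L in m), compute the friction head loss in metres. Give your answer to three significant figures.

h_f ≈ 21.7 m

h_f = 10.67·2390·0.396^1.852 / (147^1.852·0.450^4.8704) = 21.71 m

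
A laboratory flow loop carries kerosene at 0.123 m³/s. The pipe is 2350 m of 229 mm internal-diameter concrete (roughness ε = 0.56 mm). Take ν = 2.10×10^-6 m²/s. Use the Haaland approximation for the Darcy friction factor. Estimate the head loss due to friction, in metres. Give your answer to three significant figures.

h_f ≈ 118 m

V = 4Q/(πD²) = 4·0.123/(π·0.229²) = 2.986 m/s
Re = VD/ν = 2.986·0.229/2.10×10^-6 = 3.26×10^5 → turbulent
ε/D = 0.56/229 = 0.00245
Haaland: f = 0.02520
h_f = f(L/D)V²/(2g) = 0.02520·(2350/0.229)·2.986²/(2·9.81) = 117.6 m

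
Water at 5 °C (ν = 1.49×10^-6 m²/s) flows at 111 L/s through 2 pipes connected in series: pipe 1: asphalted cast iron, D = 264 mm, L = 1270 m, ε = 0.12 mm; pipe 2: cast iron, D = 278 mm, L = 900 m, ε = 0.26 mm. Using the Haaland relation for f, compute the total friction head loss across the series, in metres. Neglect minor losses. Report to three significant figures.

H ≈ 28.9 m

Pipe 1: V = 2.028 m/s, Re = 3.59×10^5, ε/D = 4.55×10^-4, f = 0.01760, h_1 = f(L/D)V²/2g = 17.74 m
Pipe 2: V = 1.829 m/s, Re = 3.41×10^5, ε/D = 9.35×10^-4, f = 0.02015, h_2 = f(L/D)V²/2g = 11.12 m
Series → Q common, losses add: H = Σh = 28.86 m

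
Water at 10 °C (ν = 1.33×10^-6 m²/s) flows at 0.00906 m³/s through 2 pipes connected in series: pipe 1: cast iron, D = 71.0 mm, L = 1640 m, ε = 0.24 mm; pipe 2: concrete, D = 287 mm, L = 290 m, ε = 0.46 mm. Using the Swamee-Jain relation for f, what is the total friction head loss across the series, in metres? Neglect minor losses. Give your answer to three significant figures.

Pipe 1: V = 2.288 m/s, Re = 1.22×10^5, ε/D = 0.00338, f = 0.02829, h_1 = f(L/D)V²/2g = 174.4 m
Pipe 2: V = 0.1400 m/s, Re = 3.02×10^4, ε/D = 0.00160, f = 0.02750, h_2 = f(L/D)V²/2g = 0.02778 m
Series → Q common, losses add: H = Σh = 174.5 m

H ≈ 174 m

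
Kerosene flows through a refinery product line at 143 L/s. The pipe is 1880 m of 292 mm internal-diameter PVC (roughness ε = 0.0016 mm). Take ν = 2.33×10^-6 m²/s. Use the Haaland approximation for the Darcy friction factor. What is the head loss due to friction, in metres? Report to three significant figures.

h_f ≈ 22.0 m

V = 4Q/(πD²) = 4·0.143/(π·0.292²) = 2.135 m/s
Re = VD/ν = 2.135·0.292/2.33×10^-6 = 2.68×10^5 → turbulent
ε/D = 0.0016/292 = 5.48×10^-6
Haaland: f = 0.01469
h_f = f(L/D)V²/(2g) = 0.01469·(1880/0.292)·2.135²/(2·9.81) = 21.99 m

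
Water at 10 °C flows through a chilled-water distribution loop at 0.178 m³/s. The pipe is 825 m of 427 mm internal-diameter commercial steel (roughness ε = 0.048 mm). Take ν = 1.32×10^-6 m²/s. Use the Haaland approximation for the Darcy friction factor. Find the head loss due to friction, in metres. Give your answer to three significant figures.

V = 4Q/(πD²) = 4·0.178/(π·0.427²) = 1.243 m/s
Re = VD/ν = 1.243·0.427/1.32×10^-6 = 4.02×10^5 → turbulent
ε/D = 0.048/427 = 1.12×10^-4
Haaland: f = 0.01477
h_f = f(L/D)V²/(2g) = 0.01477·(825/0.427)·1.243²/(2·9.81) = 2.247 m

h_f ≈ 2.25 m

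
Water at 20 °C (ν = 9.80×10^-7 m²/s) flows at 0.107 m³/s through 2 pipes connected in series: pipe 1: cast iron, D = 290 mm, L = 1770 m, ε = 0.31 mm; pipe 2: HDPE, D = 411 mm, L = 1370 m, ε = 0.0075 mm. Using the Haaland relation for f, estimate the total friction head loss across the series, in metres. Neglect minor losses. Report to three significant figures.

H ≈ 18.3 m

Pipe 1: V = 1.620 m/s, Re = 4.79×10^5, ε/D = 0.00107, f = 0.02052, h_1 = f(L/D)V²/2g = 16.75 m
Pipe 2: V = 0.8065 m/s, Re = 3.38×10^5, ε/D = 1.82×10^-5, f = 0.01419, h_2 = f(L/D)V²/2g = 1.568 m
Series → Q common, losses add: H = Σh = 18.32 m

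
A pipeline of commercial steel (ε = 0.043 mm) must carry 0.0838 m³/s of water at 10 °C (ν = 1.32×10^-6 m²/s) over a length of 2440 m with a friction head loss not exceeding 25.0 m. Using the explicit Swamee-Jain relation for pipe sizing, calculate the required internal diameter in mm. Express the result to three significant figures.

Swamee-Jain (Type III): D = 0.66·[ε^1.25·(LQ²/(gh_f))^4.75 + ν·Q^9.4·(L/(gh_f))^5.2]^0.04
LQ²/(gh_f) = 0.06987; L/(gh_f) = 9.949
Term 1 = ε^1.25·(…)^4.75 = 1.13×10^-11; Term 2 = ν·Q^9.4·(…)^5.2 = 1.54×10^-11
D = 0.66·(1.13×10^-11 + 1.54×10^-11)^0.04 = 0.2492 m = 249 mm
Check: V = 1.72 m/s, Re = 3.24×10^5, f = 0.01594, h_f = 23.5 m ≈ 25.0 m ✓

D ≈ 249 mm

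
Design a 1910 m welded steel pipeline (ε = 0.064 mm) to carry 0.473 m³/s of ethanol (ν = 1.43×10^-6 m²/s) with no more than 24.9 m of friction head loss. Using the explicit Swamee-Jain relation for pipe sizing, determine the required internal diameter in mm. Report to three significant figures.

Swamee-Jain (Type III): D = 0.66·[ε^1.25·(LQ²/(gh_f))^4.75 + ν·Q^9.4·(L/(gh_f))^5.2]^0.04
LQ²/(gh_f) = 1.749; L/(gh_f) = 7.819
Term 1 = ε^1.25·(…)^4.75 = 8.16×10^-5; Term 2 = ν·Q^9.4·(…)^5.2 = 5.54×10^-5
D = 0.66·(8.16×10^-5 + 5.54×10^-5)^0.04 = 0.4624 m = 462 mm
Check: V = 2.82 m/s, Re = 9.11×10^5, f = 0.01413, h_f = 23.6 m ≈ 24.9 m ✓

D ≈ 462 mm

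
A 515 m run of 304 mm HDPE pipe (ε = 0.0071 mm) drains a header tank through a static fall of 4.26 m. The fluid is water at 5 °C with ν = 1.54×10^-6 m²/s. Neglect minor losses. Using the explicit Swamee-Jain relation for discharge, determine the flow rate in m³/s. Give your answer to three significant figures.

Q ≈ 0.135 m³/s

Swamee-Jain (Type II): Q = -0.965·√(gD⁵h_f/L)·ln[ε/(3.7D) + √(3.17ν²L/(gD³h_f))]
√(gD⁵h_f/L) = √(9.81·0.304⁵·4.26/515) = 0.01452
ε/(3.7D) = 6.31×10^-6; √(3.17ν²L/(gD³h_f)) = 5.74×10^-5
Q = -0.965·0.01452·ln(6.374×10^-5) = 0.1353 m³/s
Check: V = 1.86 m/s, Re = 3.68×10^5, f = 0.01414, h_f = 4.24 m ≈ 4.26 m ✓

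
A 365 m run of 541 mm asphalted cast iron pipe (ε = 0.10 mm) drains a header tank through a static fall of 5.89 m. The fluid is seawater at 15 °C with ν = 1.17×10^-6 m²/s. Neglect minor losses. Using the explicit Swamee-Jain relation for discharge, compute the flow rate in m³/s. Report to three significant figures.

Q ≈ 0.799 m³/s

Swamee-Jain (Type II): Q = -0.965·√(gD⁵h_f/L)·ln[ε/(3.7D) + √(3.17ν²L/(gD³h_f))]
√(gD⁵h_f/L) = √(9.81·0.541⁵·5.89/365) = 0.08565
ε/(3.7D) = 5.00×10^-5; √(3.17ν²L/(gD³h_f)) = 1.32×10^-5
Q = -0.965·0.08565·ln(6.312×10^-5) = 0.7993 m³/s
Check: V = 3.48 m/s, Re = 1.61×10^6, f = 0.01425, h_f = 5.93 m ≈ 5.89 m ✓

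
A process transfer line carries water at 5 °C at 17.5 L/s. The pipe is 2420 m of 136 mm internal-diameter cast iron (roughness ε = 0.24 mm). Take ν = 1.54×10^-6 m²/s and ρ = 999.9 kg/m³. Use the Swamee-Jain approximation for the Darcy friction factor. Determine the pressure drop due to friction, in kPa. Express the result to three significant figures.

V = 4Q/(πD²) = 4·0.0175/(π·0.136²) = 1.205 m/s
Re = VD/ν = 1.205·0.136/1.54×10^-6 = 1.06×10^5 → turbulent
ε/D = 0.24/136 = 0.00176
Swamee-Jain: f = 0.02460
h_f = f(L/D)V²/(2g) = 0.02460·(2420/0.136)·1.205²/(2·9.81) = 32.38 m
Δp = ρg·h_f = 999.9·9.81·32.38 = 317.6 kPa

Δp ≈ 318 kPa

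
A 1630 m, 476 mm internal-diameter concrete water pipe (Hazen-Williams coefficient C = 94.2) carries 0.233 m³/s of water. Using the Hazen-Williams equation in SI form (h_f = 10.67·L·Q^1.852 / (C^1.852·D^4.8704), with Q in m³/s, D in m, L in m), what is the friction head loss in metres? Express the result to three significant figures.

h_f ≈ 9.61 m

h_f = 10.67·1630·0.233^1.852 / (94.2^1.852·0.476^4.8704) = 9.615 m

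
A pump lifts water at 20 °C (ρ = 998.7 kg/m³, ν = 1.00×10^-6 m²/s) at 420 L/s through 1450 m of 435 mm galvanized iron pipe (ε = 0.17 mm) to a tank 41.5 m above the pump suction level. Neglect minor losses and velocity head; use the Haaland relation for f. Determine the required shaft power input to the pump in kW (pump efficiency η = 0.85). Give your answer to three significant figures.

P_shaft ≈ 308 kW

V = 4Q/(πD²) = 2.826 m/s; Re = 1.23×10^6; ε/D = 3.91×10^-4; f = 0.01628
h_f = f(L/D)V²/2g = 22.08 m
Total head H = z + h_f = 41.5 + 22.08 = 63.58 m
P_hyd = ρgQH = 998.7·9.81·0.420·63.58 = 261.6 kW
P_shaft = P_hyd/η = 261.6/0.85 = 307.8 kW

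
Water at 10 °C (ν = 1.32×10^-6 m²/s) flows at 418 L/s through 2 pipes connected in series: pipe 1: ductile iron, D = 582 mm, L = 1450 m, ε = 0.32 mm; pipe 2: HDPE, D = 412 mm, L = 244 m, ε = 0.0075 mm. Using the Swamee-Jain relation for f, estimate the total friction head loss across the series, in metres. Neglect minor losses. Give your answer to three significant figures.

H ≈ 9.18 m

Pipe 1: V = 1.571 m/s, Re = 6.93×10^5, ε/D = 5.50×10^-4, f = 0.01784, h_1 = f(L/D)V²/2g = 5.592 m
Pipe 2: V = 3.135 m/s, Re = 9.79×10^5, ε/D = 1.82×10^-5, f = 0.01208, h_2 = f(L/D)V²/2g = 3.584 m
Series → Q common, losses add: H = Σh = 9.176 m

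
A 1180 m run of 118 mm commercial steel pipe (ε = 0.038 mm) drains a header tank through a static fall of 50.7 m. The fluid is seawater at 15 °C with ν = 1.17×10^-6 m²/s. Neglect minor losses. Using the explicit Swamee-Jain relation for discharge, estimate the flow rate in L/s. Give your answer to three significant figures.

Q ≈ 26.1 L/s

Swamee-Jain (Type II): Q = -0.965·√(gD⁵h_f/L)·ln[ε/(3.7D) + √(3.17ν²L/(gD³h_f))]
√(gD⁵h_f/L) = √(9.81·0.118⁵·50.7/1180) = 0.003105
ε/(3.7D) = 8.70×10^-5; √(3.17ν²L/(gD³h_f)) = 7.92×10^-5
Q = -0.965·0.003105·ln(1.662×10^-4) = 0.02608 m³/s
Check: V = 2.38 m/s, Re = 2.40×10^5, f = 0.01758, h_f = 51.0 m ≈ 50.7 m ✓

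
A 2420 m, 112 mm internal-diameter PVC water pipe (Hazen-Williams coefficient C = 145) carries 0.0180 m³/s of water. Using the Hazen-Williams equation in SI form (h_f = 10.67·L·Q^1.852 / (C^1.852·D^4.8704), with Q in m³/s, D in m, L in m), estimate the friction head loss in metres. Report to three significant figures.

h_f = 10.67·2420·0.0180^1.852 / (145^1.852·0.112^4.8704) = 64.35 m

h_f ≈ 64.4 m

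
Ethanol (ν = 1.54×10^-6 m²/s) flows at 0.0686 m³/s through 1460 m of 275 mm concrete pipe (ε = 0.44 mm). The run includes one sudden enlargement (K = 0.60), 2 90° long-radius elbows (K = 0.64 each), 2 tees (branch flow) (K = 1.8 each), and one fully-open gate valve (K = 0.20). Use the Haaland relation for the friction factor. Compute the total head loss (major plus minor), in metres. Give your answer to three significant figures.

H_L ≈ 8.69 m

V = 4Q/(πD²) = 1.155 m/s; V²/2g = 0.06799 m
Re = 2.06×10^5, ε/D = 0.00160 → f = 0.02302 (Haaland)
Major: h_f = f(L/D)·V²/2g = 0.02302·5309·0.06799 = 8.309 m
Minor: ΣK = 5.68; h_m = ΣK·V²/2g = 0.3862 m
Total H_L = 8.309 + 0.3862 = 8.695 m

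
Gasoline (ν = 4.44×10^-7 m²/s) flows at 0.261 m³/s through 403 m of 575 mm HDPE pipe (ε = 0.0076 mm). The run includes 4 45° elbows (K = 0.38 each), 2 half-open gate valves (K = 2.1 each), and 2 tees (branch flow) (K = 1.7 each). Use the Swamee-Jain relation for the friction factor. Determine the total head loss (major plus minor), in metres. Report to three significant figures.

V = 4Q/(πD²) = 1.005 m/s; V²/2g = 0.05149 m
Re = 1.30×10^6, ε/D = 1.32×10^-5 → f = 0.01148 (Swamee-Jain)
Major: h_f = f(L/D)·V²/2g = 0.01148·700.9·0.05149 = 0.4145 m
Minor: ΣK = 9.12; h_m = ΣK·V²/2g = 0.4696 m
Total H_L = 0.4145 + 0.4696 = 0.8841 m

H_L ≈ 0.884 m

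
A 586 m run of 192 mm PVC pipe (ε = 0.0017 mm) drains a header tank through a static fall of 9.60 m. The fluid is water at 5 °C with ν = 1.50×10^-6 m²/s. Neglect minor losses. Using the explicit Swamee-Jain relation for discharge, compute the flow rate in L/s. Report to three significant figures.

Swamee-Jain (Type II): Q = -0.965·√(gD⁵h_f/L)·ln[ε/(3.7D) + √(3.17ν²L/(gD³h_f))]
√(gD⁵h_f/L) = √(9.81·0.192⁵·9.60/586) = 0.006476
ε/(3.7D) = 2.39×10^-6; √(3.17ν²L/(gD³h_f)) = 7.92×10^-5
Q = -0.965·0.006476·ln(8.158×10^-5) = 0.05883 m³/s
Check: V = 2.03 m/s, Re = 2.60×10^5, f = 0.01486, h_f = 9.54 m ≈ 9.60 m ✓

Q ≈ 58.8 L/s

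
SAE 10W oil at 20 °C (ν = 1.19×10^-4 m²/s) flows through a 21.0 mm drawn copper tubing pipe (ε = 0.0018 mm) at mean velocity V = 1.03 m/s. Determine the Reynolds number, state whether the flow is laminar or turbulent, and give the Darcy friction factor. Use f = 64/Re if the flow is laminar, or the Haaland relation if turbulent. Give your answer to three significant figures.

Re = VD/ν = 1.030·0.0210/1.19×10^-4 = 182
Re < 2300 → laminar → f = 64/Re = 0.3521

Re ≈ 182; laminar; f = 64/Re ≈ 0.352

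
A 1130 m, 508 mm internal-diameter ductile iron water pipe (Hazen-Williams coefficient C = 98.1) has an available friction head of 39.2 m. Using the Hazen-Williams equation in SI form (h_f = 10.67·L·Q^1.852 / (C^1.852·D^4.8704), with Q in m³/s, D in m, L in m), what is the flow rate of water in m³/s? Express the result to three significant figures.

Q ≈ 0.749 m³/s

Rearranging: Q = [h_f·C^1.852·D^4.8704 / (10.67·L)]^(1/1.852)
Q = [39.2·98.1^1.852·0.508^4.8704 / (10.67·1130)]^0.540 = 0.7495 m³/s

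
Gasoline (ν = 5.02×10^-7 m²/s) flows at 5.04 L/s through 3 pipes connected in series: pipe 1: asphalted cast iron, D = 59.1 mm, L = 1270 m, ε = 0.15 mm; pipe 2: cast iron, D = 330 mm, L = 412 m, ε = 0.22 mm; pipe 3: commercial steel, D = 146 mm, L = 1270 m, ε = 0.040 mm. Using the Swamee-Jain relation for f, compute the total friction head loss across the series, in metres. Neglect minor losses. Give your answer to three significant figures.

Pipe 1: V = 1.837 m/s, Re = 2.16×10^5, ε/D = 0.00254, f = 0.02585, h_1 = f(L/D)V²/2g = 95.57 m
Pipe 2: V = 0.05893 m/s, Re = 3.87×10^4, ε/D = 6.67×10^-4, f = 0.02415, h_2 = f(L/D)V²/2g = 0.005337 m
Pipe 3: V = 0.3010 m/s, Re = 8.76×10^4, ε/D = 2.74×10^-4, f = 0.01978, h_3 = f(L/D)V²/2g = 0.7949 m
Series → Q common, losses add: H = Σh = 96.37 m

H ≈ 96.4 m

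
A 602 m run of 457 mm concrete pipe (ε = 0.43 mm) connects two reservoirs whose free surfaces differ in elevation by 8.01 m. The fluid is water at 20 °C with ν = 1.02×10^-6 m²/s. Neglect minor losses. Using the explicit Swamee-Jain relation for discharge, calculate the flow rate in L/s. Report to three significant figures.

Q ≈ 404 L/s

Swamee-Jain (Type II): Q = -0.965·√(gD⁵h_f/L)·ln[ε/(3.7D) + √(3.17ν²L/(gD³h_f))]
√(gD⁵h_f/L) = √(9.81·0.457⁵·8.01/602) = 0.05101
ε/(3.7D) = 2.54×10^-4; √(3.17ν²L/(gD³h_f)) = 1.63×10^-5
Q = -0.965·0.05101·ln(2.706×10^-4) = 0.4044 m³/s
Check: V = 2.47 m/s, Re = 1.10×10^6, f = 0.01972, h_f = 8.05 m ≈ 8.01 m ✓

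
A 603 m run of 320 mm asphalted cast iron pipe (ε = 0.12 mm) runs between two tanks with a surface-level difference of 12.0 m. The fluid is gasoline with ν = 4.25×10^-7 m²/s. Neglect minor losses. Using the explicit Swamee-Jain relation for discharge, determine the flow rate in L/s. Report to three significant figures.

Q ≈ 225 L/s

Swamee-Jain (Type II): Q = -0.965·√(gD⁵h_f/L)·ln[ε/(3.7D) + √(3.17ν²L/(gD³h_f))]
√(gD⁵h_f/L) = √(9.81·0.320⁵·12.0/603) = 0.02559
ε/(3.7D) = 1.01×10^-4; √(3.17ν²L/(gD³h_f)) = 9.46×10^-6
Q = -0.965·0.02559·ln(1.108×10^-4) = 0.2249 m³/s
Check: V = 2.80 m/s, Re = 2.11×10^6, f = 0.01605, h_f = 12.1 m ≈ 12.0 m ✓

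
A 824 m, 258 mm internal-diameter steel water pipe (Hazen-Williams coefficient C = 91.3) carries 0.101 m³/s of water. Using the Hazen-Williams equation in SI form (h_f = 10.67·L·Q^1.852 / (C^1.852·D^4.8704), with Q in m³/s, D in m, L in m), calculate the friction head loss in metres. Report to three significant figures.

h_f = 10.67·824·0.101^1.852 / (91.3^1.852·0.258^4.8704) = 21.62 m

h_f ≈ 21.6 m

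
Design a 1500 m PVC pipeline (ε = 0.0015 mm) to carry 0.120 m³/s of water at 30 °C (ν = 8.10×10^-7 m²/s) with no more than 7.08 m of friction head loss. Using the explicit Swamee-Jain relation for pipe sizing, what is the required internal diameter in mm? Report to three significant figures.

Swamee-Jain (Type III): D = 0.66·[ε^1.25·(LQ²/(gh_f))^4.75 + ν·Q^9.4·(L/(gh_f))^5.2]^0.04
LQ²/(gh_f) = 0.3110; L/(gh_f) = 21.60
Term 1 = ε^1.25·(…)^4.75 = 2.04×10^-10; Term 2 = ν·Q^9.4·(…)^5.2 = 1.55×10^-8
D = 0.66·(2.04×10^-10 + 1.55×10^-8)^0.04 = 0.3217 m = 322 mm
Check: V = 1.48 m/s, Re = 5.86×10^5, f = 0.01281, h_f = 6.64 m ≈ 7.08 m ✓

D ≈ 322 mm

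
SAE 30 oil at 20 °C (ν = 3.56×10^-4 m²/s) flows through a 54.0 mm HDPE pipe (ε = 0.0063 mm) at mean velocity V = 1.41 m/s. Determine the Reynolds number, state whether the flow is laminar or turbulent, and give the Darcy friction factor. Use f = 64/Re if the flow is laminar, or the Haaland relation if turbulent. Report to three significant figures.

Re ≈ 214; laminar; f = 64/Re ≈ 0.299

Re = VD/ν = 1.410·0.0540/3.56×10^-4 = 214
Re < 2300 → laminar → f = 64/Re = 0.2992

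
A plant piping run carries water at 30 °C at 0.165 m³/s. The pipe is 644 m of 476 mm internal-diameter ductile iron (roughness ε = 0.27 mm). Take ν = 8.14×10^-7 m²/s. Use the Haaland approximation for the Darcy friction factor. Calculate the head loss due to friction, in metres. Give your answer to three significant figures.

V = 4Q/(πD²) = 4·0.165/(π·0.476²) = 0.9272 m/s
Re = VD/ν = 0.9272·0.476/8.14×10^-7 = 5.42×10^5 → turbulent
ε/D = 0.27/476 = 5.67×10^-4
Haaland: f = 0.01794
h_f = f(L/D)V²/(2g) = 0.01794·(644/0.476)·0.9272²/(2·9.81) = 1.063 m

h_f ≈ 1.06 m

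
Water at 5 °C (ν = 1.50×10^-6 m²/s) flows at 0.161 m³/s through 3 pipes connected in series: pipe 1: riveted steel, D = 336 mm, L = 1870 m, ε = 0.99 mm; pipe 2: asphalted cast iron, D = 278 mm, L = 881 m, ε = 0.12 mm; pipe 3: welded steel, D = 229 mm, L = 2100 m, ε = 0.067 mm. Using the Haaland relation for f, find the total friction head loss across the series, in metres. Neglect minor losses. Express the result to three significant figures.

H ≈ 158 m

Pipe 1: V = 1.816 m/s, Re = 4.07×10^5, ε/D = 0.00295, f = 0.02639, h_1 = f(L/D)V²/2g = 24.68 m
Pipe 2: V = 2.652 m/s, Re = 4.92×10^5, ε/D = 4.32×10^-4, f = 0.01714, h_2 = f(L/D)V²/2g = 19.48 m
Pipe 3: V = 3.909 m/s, Re = 5.97×10^5, ε/D = 2.93×10^-4, f = 0.01592, h_3 = f(L/D)V²/2g = 113.7 m
Series → Q common, losses add: H = Σh = 157.9 m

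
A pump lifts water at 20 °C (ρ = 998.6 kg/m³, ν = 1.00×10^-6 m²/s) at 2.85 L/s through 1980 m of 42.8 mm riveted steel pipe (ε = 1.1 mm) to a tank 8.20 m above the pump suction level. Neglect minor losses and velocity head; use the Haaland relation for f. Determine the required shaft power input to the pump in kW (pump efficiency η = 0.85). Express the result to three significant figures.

V = 4Q/(πD²) = 1.981 m/s; Re = 8.48×10^4; ε/D = 0.0257; f = 0.05417
h_f = f(L/D)V²/2g = 501.2 m
Total head H = z + h_f = 8.20 + 501.2 = 509.4 m
P_hyd = ρgQH = 998.6·9.81·0.00285·509.4 = 14.22 kW
P_shaft = P_hyd/η = 14.22/0.85 = 16.73 kW

P_shaft ≈ 16.7 kW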